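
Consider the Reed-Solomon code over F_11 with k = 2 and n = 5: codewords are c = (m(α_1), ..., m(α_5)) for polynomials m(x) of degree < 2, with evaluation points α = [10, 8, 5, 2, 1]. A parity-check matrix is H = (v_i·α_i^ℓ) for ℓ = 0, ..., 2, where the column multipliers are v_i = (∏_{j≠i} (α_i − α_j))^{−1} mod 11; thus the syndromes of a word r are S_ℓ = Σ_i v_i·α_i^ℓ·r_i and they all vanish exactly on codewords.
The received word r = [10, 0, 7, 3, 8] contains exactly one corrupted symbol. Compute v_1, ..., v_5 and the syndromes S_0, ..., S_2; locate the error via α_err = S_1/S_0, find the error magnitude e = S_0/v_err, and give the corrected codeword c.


S = (1, 1, 1), error at position 5, error magnitude e = 10, c = [10, 0, 7, 3, 9].

Step 1: column multipliers v_i = (∏_{j≠i}(α_i − α_j))^{−1} mod 11.
  i = 1 (α = 10): (10−8)(10−5)(10−2)(10−1) = 2·5·8·9 = 720 ≡ 5, so v_1 = 5^{−1} = 9 (mod 11).
  i = 2 (α = 8): (8−10)(8−5)(8−2)(8−1) = (−2)·3·6·7 = −252 ≡ 1, so v_2 = 1^{−1} = 1 (mod 11).
  i = 3 (α = 5): (5−10)(5−8)(5−2)(5−1) = (−5)·(−3)·3·4 = 180 ≡ 4, so v_3 = 4^{−1} = 3 (mod 11).
  i = 4 (α = 2): (2−10)(2−8)(2−5)(2−1) = (−8)·(−6)·(−3)·1 = −144 ≡ 10, so v_4 = 10^{−1} = 10 (mod 11).
  i = 5 (α = 1): (1−10)(1−8)(1−5)(1−2) = (−9)·(−7)·(−4)·(−1) = 252 ≡ 10, so v_5 = 10^{−1} = 10 (mod 11).
  v = [9, 1, 3, 10, 10].
Step 2: syndromes of r = [10, 0, 7, 3, 8] (all sums mod 11).
  S_0 = Σ v_i r_i = 9·10 + 1·0 + 3·7 + 10·3 + 10·8 = 221 ≡ 1.
  S_1 = Σ v_i α_i r_i = 9·10·10 + 1·8·0 + 3·5·7 + 10·2·3 + 10·1·8 = 1145 ≡ 1.
  α_i^2 mod 11 = [1, 9, 3, 4, 1].
  S_2 = Σ v_i α_i^2 r_i = 9·1·10 + 1·9·0 + 3·3·7 + 10·4·3 + 10·1·8 = 353 ≡ 1.
  S = (1, 1, 1) ≠ 0, so r is not a codeword (an error is present).
Step 3: locate the error. For a single error e at position i, S_ℓ = v_i·e·α_i^ℓ, so α_err = S_1/S_0.
  S_0^{−1} = 1^{−1} = 1 (mod 11), so α_err = 1·1 = 1 ≡ 1 = α_5. Error position i = 5.
  Consistency check: S_2/S_1 = 1·1 = 1 ≡ 1 = α_err ✓ (single-error assumption holds).
Step 4: error magnitude e = S_0/v_5 = S_0·∏_{j≠5}(α_5 − α_j) = 1·10 = 10 ≡ 10 (mod 11).
Step 5: correct position 5: c_5 = r_5 − e = 8 − 10 ≡ 9 (mod 11). Hence c = [10, 0, 7, 3, 9].
  Check: interpolating c through the α_i gives m(x) = 4 + 5·x (degree < 2) with m(α_i) = c_i for every i, so c is indeed a codeword.


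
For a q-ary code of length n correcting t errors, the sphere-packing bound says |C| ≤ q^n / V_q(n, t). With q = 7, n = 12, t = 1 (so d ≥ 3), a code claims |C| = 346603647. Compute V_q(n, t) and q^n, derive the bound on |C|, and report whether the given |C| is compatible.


V_q(n, t) = 73, q^n = 13841287201, Hamming bound = 189606673, |C| = 346603647 > bound (violated).

Step 1: Compute V_q(n, t) = Σ_{j=0}^1 C(n, j) (q−1)^j.
  j = 0: C(12,0)·(6)^0 = 1·1 = 1.
  j = 1: C(12,1)·(6)^1 = 12·6 = 72.
  V_q(n, t) = 1 + 72 = 73.
Step 2: q^n = 7^12 = 13841287201.
Step 3: Hamming bound ⌊q^n / V_q(n,t)⌋ = ⌊13841287201/73⌋ = 189606673.
Step 4: Compare |C| = 346603647 to 189606673: violated.
The claimed |C| lies above the Hamming bound, so no 7-ary code of length 12 with d ≥ 3 can have 346603647 codewords.


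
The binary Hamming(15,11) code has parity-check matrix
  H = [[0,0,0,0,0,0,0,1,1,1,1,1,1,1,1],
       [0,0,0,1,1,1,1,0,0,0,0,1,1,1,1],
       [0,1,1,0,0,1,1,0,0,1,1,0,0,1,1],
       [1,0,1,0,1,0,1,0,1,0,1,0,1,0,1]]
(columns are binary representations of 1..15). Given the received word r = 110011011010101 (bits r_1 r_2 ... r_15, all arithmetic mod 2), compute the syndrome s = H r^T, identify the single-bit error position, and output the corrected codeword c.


s = (1, 0, 0, 0)^T, error position = 8, corrected codeword c = 110011001010101

Compute s = H r^T mod 2 one row at a time:
  s_1 = 1 + 1 + 0 + 1 + 0 + 1 + 0 + 1 = 5 ≡ 1 (mod 2).
  s_2 = 0 + 1 + 1 + 0 + 0 + 1 + 0 + 1 = 4 ≡ 0 (mod 2).
  s_3 = 1 + 0 + 1 + 0 + 0 + 1 + 0 + 1 = 4 ≡ 0 (mod 2).
  s_4 = 1 + 0 + 1 + 0 + 1 + 1 + 1 + 1 = 6 ≡ 0 (mod 2).
s = (1, 0, 0, 0)^T — this equals column 8 of H (binary 1000), so error is at position 8.
Correct: flip bit 8 of r = 110011011010101 to get c = 110011001010101.


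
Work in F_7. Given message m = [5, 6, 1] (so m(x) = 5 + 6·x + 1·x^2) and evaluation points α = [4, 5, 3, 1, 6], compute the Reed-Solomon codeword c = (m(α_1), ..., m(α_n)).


c = [3, 4, 4, 5, 0]

Message polynomial: m(x) = 5 + 6·x + 1·x^2 (mod 7).
For each evaluation point α_i, compute m(α_i) mod 7:
  α_1 = 4: Horner steps 1 → 3 → 3, so m(4) = 3.
  α_2 = 5: Horner steps 1 → 4 → 4, so m(5) = 4.
  α_3 = 3: Horner steps 1 → 2 → 4, so m(3) = 4.
  α_4 = 1: Horner steps 1 → 0 → 5, so m(1) = 5.
  α_5 = 6: Horner steps 1 → 5 → 0, so m(6) = 0.
Codeword c = [3, 4, 4, 5, 0] ∈ F_7^5.


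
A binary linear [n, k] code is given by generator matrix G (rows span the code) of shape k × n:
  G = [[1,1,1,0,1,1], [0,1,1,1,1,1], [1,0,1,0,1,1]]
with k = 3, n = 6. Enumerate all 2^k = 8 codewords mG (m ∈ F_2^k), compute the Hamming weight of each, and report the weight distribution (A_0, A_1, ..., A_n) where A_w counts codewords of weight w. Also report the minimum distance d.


Weight distribution: A_0 = 1, A_1 = 1, A_2 = 1, A_3 = 1, A_4 = 2, A_5 = 2. Minimum distance d = 1.

Enumerate all 2^3 = 8 messages m ∈ F_2^3.
For each, compute codeword c = mG in F_2^6, then tally its weight.
  m = 000 → c = 000000, weight = 0.
  m = 100 → c = 111011, weight = 5.
  m = 010 → c = 011111, weight = 5.
  m = 110 → c = 100100, weight = 2.
  m = 001 → c = 101011, weight = 4.
  m = 101 → c = 010000, weight = 1.
  m = 011 → c = 110100, weight = 3.
  m = 111 → c = 001111, weight = 4.
Tally weights:
  weight 0: 1 codewords.
  weight 1: 1 codewords.
  weight 2: 1 codewords.
  weight 3: 1 codewords.
  weight 4: 2 codewords.
  weight 5: 2 codewords.
Minimum distance d = smallest w > 0 with A_w > 0 = 1.
Sanity: Σ A_w = 8 = 2^3 = 8 ✓.


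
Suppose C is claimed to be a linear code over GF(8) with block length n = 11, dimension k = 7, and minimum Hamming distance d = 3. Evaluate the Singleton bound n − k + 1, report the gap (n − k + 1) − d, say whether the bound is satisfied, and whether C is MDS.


Singleton RHS = n − k + 1 = 5, slack = 2, bound satisfied, not MDS.

Singleton bound: d ≤ n − k + 1.
Here n = 11, k = 7, so n − k + 1 = 5.
Given d = 3, check d ≤ 5: YES.
Slack = (n − k + 1) − d = 2.
The code is NOT MDS (slack = 2 > 0).
Description: the claimed parameters are [11, 7, 3]_8; such a code would be non-MDS.


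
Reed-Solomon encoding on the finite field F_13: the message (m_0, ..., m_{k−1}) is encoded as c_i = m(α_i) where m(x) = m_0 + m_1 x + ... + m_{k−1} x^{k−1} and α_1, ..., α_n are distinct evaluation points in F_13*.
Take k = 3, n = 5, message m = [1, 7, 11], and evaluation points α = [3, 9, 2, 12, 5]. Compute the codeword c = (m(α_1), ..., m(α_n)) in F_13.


c = [4, 6, 7, 5, 12]

Message polynomial: m(x) = 1 + 7·x + 11·x^2 (mod 13).
For each evaluation point α_i, compute m(α_i) mod 13:
  α_1 = 3: Horner steps 11 → 1 → 4, so m(3) = 4.
  α_2 = 9: Horner steps 11 → 2 → 6, so m(9) = 6.
  α_3 = 2: Horner steps 11 → 3 → 7, so m(2) = 7.
  α_4 = 12: Horner steps 11 → 9 → 5, so m(12) = 5.
  α_5 = 5: Horner steps 11 → 10 → 12, so m(5) = 12.
Codeword c = [4, 6, 7, 5, 12] ∈ F_13^5.


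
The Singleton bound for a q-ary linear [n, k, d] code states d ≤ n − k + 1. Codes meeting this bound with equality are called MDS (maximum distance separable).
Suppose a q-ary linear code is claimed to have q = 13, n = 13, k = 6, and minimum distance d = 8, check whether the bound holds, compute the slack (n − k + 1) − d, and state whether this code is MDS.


Singleton RHS = n − k + 1 = 8, slack = 0, bound satisfied, MDS.

Singleton bound: d ≤ n − k + 1.
Here n = 13, k = 6, so n − k + 1 = 8.
Given d = 8, check d ≤ 8: YES.
Slack = (n − k + 1) − d = 0.
The code is MDS (slack = 0).
Description: the claimed parameters are [13, 6, 8]_13; such a code would be MDS (meets Singleton bound).


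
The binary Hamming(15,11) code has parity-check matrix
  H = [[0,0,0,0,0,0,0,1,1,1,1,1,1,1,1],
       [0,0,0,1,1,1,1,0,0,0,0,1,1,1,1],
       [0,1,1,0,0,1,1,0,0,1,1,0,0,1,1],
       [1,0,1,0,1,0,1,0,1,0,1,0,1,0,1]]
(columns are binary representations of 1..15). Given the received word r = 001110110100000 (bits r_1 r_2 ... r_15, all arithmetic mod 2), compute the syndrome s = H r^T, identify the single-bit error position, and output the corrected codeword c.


s = (0, 1, 1, 1)^T, error position = 7, corrected codeword c = 001110010100000

Compute s = H r^T mod 2 one row at a time:
  s_1 = 1 + 0 + 1 + 0 + 0 + 0 + 0 + 0 = 2 ≡ 0 (mod 2).
  s_2 = 1 + 1 + 0 + 1 + 0 + 0 + 0 + 0 = 3 ≡ 1 (mod 2).
  s_3 = 0 + 1 + 0 + 1 + 1 + 0 + 0 + 0 = 3 ≡ 1 (mod 2).
  s_4 = 0 + 1 + 1 + 1 + 0 + 0 + 0 + 0 = 3 ≡ 1 (mod 2).
s = (0, 1, 1, 1)^T — this equals column 7 of H (binary 0111), so error is at position 7.
Correct: flip bit 7 of r = 001110110100000 to get c = 001110010100000.


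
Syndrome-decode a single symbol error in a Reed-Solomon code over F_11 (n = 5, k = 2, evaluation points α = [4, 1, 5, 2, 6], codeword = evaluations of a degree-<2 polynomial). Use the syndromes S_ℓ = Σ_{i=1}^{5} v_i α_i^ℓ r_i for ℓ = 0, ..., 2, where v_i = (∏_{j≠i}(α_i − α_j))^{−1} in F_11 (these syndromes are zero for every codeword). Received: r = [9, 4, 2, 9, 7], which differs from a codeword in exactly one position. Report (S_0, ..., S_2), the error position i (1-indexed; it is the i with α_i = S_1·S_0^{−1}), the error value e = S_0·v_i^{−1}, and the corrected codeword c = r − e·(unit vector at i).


S = (1, 4, 5), error at position 1, error magnitude e = 1, c = [8, 4, 2, 9, 7].

Step 1: column multipliers v_i = (∏_{j≠i}(α_i − α_j))^{−1} mod 11.
  i = 1 (α = 4): (4−1)(4−5)(4−2)(4−6) = 3·(−1)·2·(−2) = 12 ≡ 1, so v_1 = 1^{−1} = 1 (mod 11).
  i = 2 (α = 1): (1−4)(1−5)(1−2)(1−6) = (−3)·(−4)·(−1)·(−5) = 60 ≡ 5, so v_2 = 5^{−1} = 9 (mod 11).
  i = 3 (α = 5): (5−4)(5−1)(5−2)(5−6) = 1·4·3·(−1) = −12 ≡ 10, so v_3 = 10^{−1} = 10 (mod 11).
  i = 4 (α = 2): (2−4)(2−1)(2−5)(2−6) = (−2)·1·(−3)·(−4) = −24 ≡ 9, so v_4 = 9^{−1} = 5 (mod 11).
  i = 5 (α = 6): (6−4)(6−1)(6−5)(6−2) = 2·5·1·4 = 40 ≡ 7, so v_5 = 7^{−1} = 8 (mod 11).
  v = [1, 9, 10, 5, 8].
Step 2: syndromes of r = [9, 4, 2, 9, 7] (all sums mod 11).
  S_0 = Σ v_i r_i = 1·9 + 9·4 + 10·2 + 5·9 + 8·7 = 166 ≡ 1.
  S_1 = Σ v_i α_i r_i = 1·4·9 + 9·1·4 + 10·5·2 + 5·2·9 + 8·6·7 = 598 ≡ 4.
  α_i^2 mod 11 = [5, 1, 3, 4, 3].
  S_2 = Σ v_i α_i^2 r_i = 1·5·9 + 9·1·4 + 10·3·2 + 5·4·9 + 8·3·7 = 489 ≡ 5.
  S = (1, 4, 5) ≠ 0, so r is not a codeword (an error is present).
Step 3: locate the error. For a single error e at position i, S_ℓ = v_i·e·α_i^ℓ, so α_err = S_1/S_0.
  S_0^{−1} = 1^{−1} = 1 (mod 11), so α_err = 4·1 = 4 ≡ 4 = α_1. Error position i = 1.
  Consistency check: S_2/S_1 = 5·3 = 15 ≡ 4 = α_err ✓ (single-error assumption holds).
Step 4: error magnitude e = S_0/v_1 = S_0·∏_{j≠1}(α_1 − α_j) = 1·1 = 1 ≡ 1 (mod 11).
Step 5: correct position 1: c_1 = r_1 − e = 9 − 1 ≡ 8 (mod 11). Hence c = [8, 4, 2, 9, 7].
  Check: interpolating c through the α_i gives m(x) = 10 + 5·x (degree < 2) with m(α_i) = c_i for every i, so c is indeed a codeword.


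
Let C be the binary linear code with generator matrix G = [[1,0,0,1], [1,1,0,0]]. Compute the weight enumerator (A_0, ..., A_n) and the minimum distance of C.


Weight distribution: A_0 = 1, A_2 = 3. Minimum distance d = 2.

Enumerate all 2^2 = 4 messages m ∈ F_2^2.
For each, compute codeword c = mG in F_2^4, then tally its weight.
  m = 00 → c = 0000, weight = 0.
  m = 10 → c = 1001, weight = 2.
  m = 01 → c = 1100, weight = 2.
  m = 11 → c = 0101, weight = 2.
Tally weights:
  weight 0: 1 codewords.
  weight 2: 3 codewords.
Minimum distance d = smallest w > 0 with A_w > 0 = 2.
Sanity: Σ A_w = 4 = 2^2 = 4 ✓.


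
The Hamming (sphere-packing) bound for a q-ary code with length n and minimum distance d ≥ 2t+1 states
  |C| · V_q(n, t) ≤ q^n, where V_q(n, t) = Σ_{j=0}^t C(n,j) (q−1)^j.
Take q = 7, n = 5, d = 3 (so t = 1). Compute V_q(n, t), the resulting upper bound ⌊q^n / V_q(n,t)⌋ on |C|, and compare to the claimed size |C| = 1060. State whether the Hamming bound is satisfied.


V_q(n, t) = 31, q^n = 16807, Hamming bound = 542, |C| = 1060 > bound (violated).

Step 1: Compute V_q(n, t) = Σ_{j=0}^1 C(n, j) (q−1)^j.
  j = 0: C(5,0)·(6)^0 = 1·1 = 1.
  j = 1: C(5,1)·(6)^1 = 5·6 = 30.
  V_q(n, t) = 1 + 30 = 31.
Step 2: q^n = 7^5 = 16807.
Step 3: Hamming bound ⌊q^n / V_q(n,t)⌋ = ⌊16807/31⌋ = 542.
Step 4: Compare |C| = 1060 to 542: violated.
The claimed |C| lies above the Hamming bound, so no 7-ary code of length 5 with d ≥ 3 can have 1060 codewords.


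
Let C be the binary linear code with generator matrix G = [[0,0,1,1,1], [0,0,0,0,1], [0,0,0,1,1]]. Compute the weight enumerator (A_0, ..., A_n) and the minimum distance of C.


Weight distribution: A_0 = 1, A_1 = 3, A_2 = 3, A_3 = 1. Minimum distance d = 1.

Enumerate all 2^3 = 8 messages m ∈ F_2^3.
For each, compute codeword c = mG in F_2^5, then tally its weight.
  m = 000 → c = 00000, weight = 0.
  m = 100 → c = 00111, weight = 3.
  m = 010 → c = 00001, weight = 1.
  m = 110 → c = 00110, weight = 2.
  m = 001 → c = 00011, weight = 2.
  m = 101 → c = 00100, weight = 1.
  m = 011 → c = 00010, weight = 1.
  m = 111 → c = 00101, weight = 2.
Tally weights:
  weight 0: 1 codewords.
  weight 1: 3 codewords.
  weight 2: 3 codewords.
  weight 3: 1 codewords.
Minimum distance d = smallest w > 0 with A_w > 0 = 1.
Sanity: Σ A_w = 8 = 2^3 = 8 ✓.


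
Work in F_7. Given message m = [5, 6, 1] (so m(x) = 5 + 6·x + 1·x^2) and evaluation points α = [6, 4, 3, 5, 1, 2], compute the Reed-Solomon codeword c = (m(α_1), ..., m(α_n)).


c = [0, 3, 4, 4, 5, 0]

Message polynomial: m(x) = 5 + 6·x + 1·x^2 (mod 7).
For each evaluation point α_i, compute m(α_i) mod 7:
  α_1 = 6: Horner steps 1 → 5 → 0, so m(6) = 0.
  α_2 = 4: Horner steps 1 → 3 → 3, so m(4) = 3.
  α_3 = 3: Horner steps 1 → 2 → 4, so m(3) = 4.
  α_4 = 5: Horner steps 1 → 4 → 4, so m(5) = 4.
  α_5 = 1: Horner steps 1 → 0 → 5, so m(1) = 5.
  α_6 = 2: Horner steps 1 → 1 → 0, so m(2) = 0.
Codeword c = [0, 3, 4, 4, 5, 0] ∈ F_7^6.


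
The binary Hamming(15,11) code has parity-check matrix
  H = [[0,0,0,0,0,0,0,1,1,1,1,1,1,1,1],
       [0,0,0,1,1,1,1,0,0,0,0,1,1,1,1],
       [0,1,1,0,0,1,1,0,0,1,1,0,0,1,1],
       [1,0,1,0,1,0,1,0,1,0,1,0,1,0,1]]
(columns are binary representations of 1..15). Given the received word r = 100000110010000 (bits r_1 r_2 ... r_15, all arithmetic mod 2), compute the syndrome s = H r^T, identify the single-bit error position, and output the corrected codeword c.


s = (0, 1, 0, 1)^T, error position = 5, corrected codeword c = 100010110010000

Compute s = H r^T mod 2 one row at a time:
  s_1 = 1 + 0 + 0 + 1 + 0 + 0 + 0 + 0 = 2 ≡ 0 (mod 2).
  s_2 = 0 + 0 + 0 + 1 + 0 + 0 + 0 + 0 = 1 ≡ 1 (mod 2).
  s_3 = 0 + 0 + 0 + 1 + 0 + 1 + 0 + 0 = 2 ≡ 0 (mod 2).
  s_4 = 1 + 0 + 0 + 1 + 0 + 1 + 0 + 0 = 3 ≡ 1 (mod 2).
s = (0, 1, 0, 1)^T — this equals column 5 of H (binary 0101), so error is at position 5.
Correct: flip bit 5 of r = 100000110010000 to get c = 100010110010000.


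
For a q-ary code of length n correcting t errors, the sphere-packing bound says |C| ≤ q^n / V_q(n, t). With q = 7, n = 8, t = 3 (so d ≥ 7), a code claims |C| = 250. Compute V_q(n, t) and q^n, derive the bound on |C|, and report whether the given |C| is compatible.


V_q(n, t) = 13153, q^n = 5764801, Hamming bound = 438, |C| = 250 ≤ bound (satisfied).

Step 1: Compute V_q(n, t) = Σ_{j=0}^3 C(n, j) (q−1)^j.
  j = 0: C(8,0)·(6)^0 = 1·1 = 1.
  j = 1: C(8,1)·(6)^1 = 8·6 = 48.
  j = 2: C(8,2)·(6)^2 = 28·36 = 1008.
  j = 3: C(8,3)·(6)^3 = 56·216 = 12096.
  V_q(n, t) = 1 + 48 + 1008 + 12096 = 13153.
Step 2: q^n = 7^8 = 5764801.
Step 3: Hamming bound ⌊q^n / V_q(n,t)⌋ = ⌊5764801/13153⌋ = 438.
Step 4: Compare |C| = 250 to 438: satisfied.
The claimed |C| lies below the Hamming bound.


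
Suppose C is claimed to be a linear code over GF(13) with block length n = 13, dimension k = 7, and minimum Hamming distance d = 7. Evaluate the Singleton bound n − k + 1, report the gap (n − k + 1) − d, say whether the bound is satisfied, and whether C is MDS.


Singleton RHS = n − k + 1 = 7, slack = 0, bound satisfied, MDS.

Singleton bound: d ≤ n − k + 1.
Here n = 13, k = 7, so n − k + 1 = 7.
Given d = 7, check d ≤ 7: YES.
Slack = (n − k + 1) − d = 0.
The code is MDS (slack = 0).
Description: the claimed parameters are [13, 7, 7]_13; such a code would be MDS (meets Singleton bound).


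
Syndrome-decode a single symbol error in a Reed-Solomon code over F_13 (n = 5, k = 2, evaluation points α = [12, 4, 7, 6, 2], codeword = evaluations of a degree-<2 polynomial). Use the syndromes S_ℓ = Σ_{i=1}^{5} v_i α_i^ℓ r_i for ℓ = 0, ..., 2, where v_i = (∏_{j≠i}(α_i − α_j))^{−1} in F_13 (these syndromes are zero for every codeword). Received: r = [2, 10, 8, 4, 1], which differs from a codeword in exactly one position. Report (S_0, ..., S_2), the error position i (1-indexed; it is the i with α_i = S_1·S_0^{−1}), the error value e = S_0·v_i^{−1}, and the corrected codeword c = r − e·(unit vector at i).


S = (5, 7, 2), error at position 2, error magnitude e = 1, c = [2, 9, 8, 4, 1].

Step 1: column multipliers v_i = (∏_{j≠i}(α_i − α_j))^{−1} mod 13.
  i = 1 (α = 12): (12−4)(12−7)(12−6)(12−2) = 8·5·6·10 = 2400 ≡ 8, so v_1 = 8^{−1} = 5 (mod 13).
  i = 2 (α = 4): (4−12)(4−7)(4−6)(4−2) = (−8)·(−3)·(−2)·2 = −96 ≡ 8, so v_2 = 8^{−1} = 5 (mod 13).
  i = 3 (α = 7): (7−12)(7−4)(7−6)(7−2) = (−5)·3·1·5 = −75 ≡ 3, so v_3 = 3^{−1} = 9 (mod 13).
  i = 4 (α = 6): (6−12)(6−4)(6−7)(6−2) = (−6)·2·(−1)·4 = 48 ≡ 9, so v_4 = 9^{−1} = 3 (mod 13).
  i = 5 (α = 2): (2−12)(2−4)(2−7)(2−6) = (−10)·(−2)·(−5)·(−4) = 400 ≡ 10, so v_5 = 10^{−1} = 4 (mod 13).
  v = [5, 5, 9, 3, 4].
Step 2: syndromes of r = [2, 10, 8, 4, 1] (all sums mod 13).
  S_0 = Σ v_i r_i = 5·2 + 5·10 + 9·8 + 3·4 + 4·1 = 148 ≡ 5.
  S_1 = Σ v_i α_i r_i = 5·12·2 + 5·4·10 + 9·7·8 + 3·6·4 + 4·2·1 = 904 ≡ 7.
  α_i^2 mod 13 = [1, 3, 10, 10, 4].
  S_2 = Σ v_i α_i^2 r_i = 5·1·2 + 5·3·10 + 9·10·8 + 3·10·4 + 4·4·1 = 1016 ≡ 2.
  S = (5, 7, 2) ≠ 0, so r is not a codeword (an error is present).
Step 3: locate the error. For a single error e at position i, S_ℓ = v_i·e·α_i^ℓ, so α_err = S_1/S_0.
  S_0^{−1} = 5^{−1} = 8 (mod 13), so α_err = 7·8 = 56 ≡ 4 = α_2. Error position i = 2.
  Consistency check: S_2/S_1 = 2·2 = 4 ≡ 4 = α_err ✓ (single-error assumption holds).
Step 4: error magnitude e = S_0/v_2 = S_0·∏_{j≠2}(α_2 − α_j) = 5·8 = 40 ≡ 1 (mod 13).
Step 5: correct position 2: c_2 = r_2 − e = 10 − 1 ≡ 9 (mod 13). Hence c = [2, 9, 8, 4, 1].
  Check: interpolating c through the α_i gives m(x) = 6 + 4·x (degree < 2) with m(α_i) = c_i for every i, so c is indeed a codeword.


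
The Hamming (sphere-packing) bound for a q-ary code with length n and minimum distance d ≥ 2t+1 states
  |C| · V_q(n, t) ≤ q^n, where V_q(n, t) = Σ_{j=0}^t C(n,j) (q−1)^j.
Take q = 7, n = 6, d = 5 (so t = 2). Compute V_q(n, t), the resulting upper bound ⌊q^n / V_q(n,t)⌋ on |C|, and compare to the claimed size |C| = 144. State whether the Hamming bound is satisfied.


V_q(n, t) = 577, q^n = 117649, Hamming bound = 203, |C| = 144 ≤ bound (satisfied).

Step 1: Compute V_q(n, t) = Σ_{j=0}^2 C(n, j) (q−1)^j.
  j = 0: C(6,0)·(6)^0 = 1·1 = 1.
  j = 1: C(6,1)·(6)^1 = 6·6 = 36.
  j = 2: C(6,2)·(6)^2 = 15·36 = 540.
  V_q(n, t) = 1 + 36 + 540 = 577.
Step 2: q^n = 7^6 = 117649.
Step 3: Hamming bound ⌊q^n / V_q(n,t)⌋ = ⌊117649/577⌋ = 203.
Step 4: Compare |C| = 144 to 203: satisfied.
The claimed |C| lies below the Hamming bound.


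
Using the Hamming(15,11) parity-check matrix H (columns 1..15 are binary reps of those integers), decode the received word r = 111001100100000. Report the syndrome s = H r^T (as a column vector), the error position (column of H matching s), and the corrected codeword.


s = (1, 0, 1, 1)^T, error position = 11, corrected codeword c = 111001100110000

Compute s = H r^T mod 2 one row at a time:
  s_1 = 0 + 0 + 1 + 0 + 0 + 0 + 0 + 0 = 1 ≡ 1 (mod 2).
  s_2 = 0 + 0 + 1 + 1 + 0 + 0 + 0 + 0 = 2 ≡ 0 (mod 2).
  s_3 = 1 + 1 + 1 + 1 + 1 + 0 + 0 + 0 = 5 ≡ 1 (mod 2).
  s_4 = 1 + 1 + 0 + 1 + 0 + 0 + 0 + 0 = 3 ≡ 1 (mod 2).
s = (1, 0, 1, 1)^T — this equals column 11 of H (binary 1011), so error is at position 11.
Correct: flip bit 11 of r = 111001100100000 to get c = 111001100110000.


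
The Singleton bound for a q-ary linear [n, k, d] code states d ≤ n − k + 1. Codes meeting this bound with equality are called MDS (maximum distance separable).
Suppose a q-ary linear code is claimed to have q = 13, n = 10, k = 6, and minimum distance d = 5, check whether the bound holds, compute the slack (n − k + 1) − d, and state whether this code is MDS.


Singleton RHS = n − k + 1 = 5, slack = 0, bound satisfied, MDS.

Singleton bound: d ≤ n − k + 1.
Here n = 10, k = 6, so n − k + 1 = 5.
Given d = 5, check d ≤ 5: YES.
Slack = (n − k + 1) − d = 0.
The code is MDS (slack = 0).
Description: the claimed parameters are [10, 6, 5]_13; such a code would be MDS (meets Singleton bound).


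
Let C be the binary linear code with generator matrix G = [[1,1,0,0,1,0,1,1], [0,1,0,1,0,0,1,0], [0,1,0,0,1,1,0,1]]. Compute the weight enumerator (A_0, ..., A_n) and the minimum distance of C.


Weight distribution: A_0 = 1, A_3 = 2, A_4 = 3, A_5 = 2. Minimum distance d = 3.

Enumerate all 2^3 = 8 messages m ∈ F_2^3.
For each, compute codeword c = mG in F_2^8, then tally its weight.
  m = 000 → c = 00000000, weight = 0.
  m = 100 → c = 11001011, weight = 5.
  m = 010 → c = 01010010, weight = 3.
  m = 110 → c = 10011001, weight = 4.
  m = 001 → c = 01001101, weight = 4.
  m = 101 → c = 10000110, weight = 3.
  m = 011 → c = 00011111, weight = 5.
  m = 111 → c = 11010100, weight = 4.
Tally weights:
  weight 0: 1 codewords.
  weight 3: 2 codewords.
  weight 4: 3 codewords.
  weight 5: 2 codewords.
Minimum distance d = smallest w > 0 with A_w > 0 = 3.
Sanity: Σ A_w = 8 = 2^3 = 8 ✓.


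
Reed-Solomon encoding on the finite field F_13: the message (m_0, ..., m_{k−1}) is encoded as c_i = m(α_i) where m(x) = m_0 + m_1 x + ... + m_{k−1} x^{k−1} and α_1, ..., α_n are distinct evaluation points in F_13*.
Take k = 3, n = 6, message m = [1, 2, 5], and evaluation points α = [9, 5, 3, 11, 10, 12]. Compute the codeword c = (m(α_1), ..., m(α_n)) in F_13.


c = [8, 6, 0, 4, 1, 4]

Message polynomial: m(x) = 1 + 2·x + 5·x^2 (mod 13).
For each evaluation point α_i, compute m(α_i) mod 13:
  α_1 = 9: Horner steps 5 → 8 → 8, so m(9) = 8.
  α_2 = 5: Horner steps 5 → 1 → 6, so m(5) = 6.
  α_3 = 3: Horner steps 5 → 4 → 0, so m(3) = 0.
  α_4 = 11: Horner steps 5 → 5 → 4, so m(11) = 4.
  α_5 = 10: Horner steps 5 → 0 → 1, so m(10) = 1.
  α_6 = 12: Horner steps 5 → 10 → 4, so m(12) = 4.
Codeword c = [8, 6, 0, 4, 1, 4] ∈ F_13^6.


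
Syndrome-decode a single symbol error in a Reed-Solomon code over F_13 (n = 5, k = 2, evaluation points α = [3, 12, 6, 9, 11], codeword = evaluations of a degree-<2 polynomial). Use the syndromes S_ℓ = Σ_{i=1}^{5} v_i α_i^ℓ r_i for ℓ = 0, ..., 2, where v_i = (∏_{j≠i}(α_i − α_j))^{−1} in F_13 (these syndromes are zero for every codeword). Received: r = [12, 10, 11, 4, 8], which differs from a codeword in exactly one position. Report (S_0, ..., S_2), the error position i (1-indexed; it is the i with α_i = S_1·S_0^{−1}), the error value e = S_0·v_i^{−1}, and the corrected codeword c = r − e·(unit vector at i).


S = (8, 11, 7), error at position 1, error magnitude e = 7, c = [5, 10, 11, 4, 8].

Step 1: column multipliers v_i = (∏_{j≠i}(α_i − α_j))^{−1} mod 13.
  i = 1 (α = 3): (3−12)(3−6)(3−9)(3−11) = (−9)·(−3)·(−6)·(−8) = 1296 ≡ 9, so v_1 = 9^{−1} = 3 (mod 13).
  i = 2 (α = 12): (12−3)(12−6)(12−9)(12−11) = 9·6·3·1 = 162 ≡ 6, so v_2 = 6^{−1} = 11 (mod 13).
  i = 3 (α = 6): (6−3)(6−12)(6−9)(6−11) = 3·(−6)·(−3)·(−5) = −270 ≡ 3, so v_3 = 3^{−1} = 9 (mod 13).
  i = 4 (α = 9): (9−3)(9−12)(9−6)(9−11) = 6·(−3)·3·(−2) = 108 ≡ 4, so v_4 = 4^{−1} = 10 (mod 13).
  i = 5 (α = 11): (11−3)(11−12)(11−6)(11−9) = 8·(−1)·5·2 = −80 ≡ 11, so v_5 = 11^{−1} = 6 (mod 13).
  v = [3, 11, 9, 10, 6].
Step 2: syndromes of r = [12, 10, 11, 4, 8] (all sums mod 13).
  S_0 = Σ v_i r_i = 3·12 + 11·10 + 9·11 + 10·4 + 6·8 = 333 ≡ 8.
  S_1 = Σ v_i α_i r_i = 3·3·12 + 11·12·10 + 9·6·11 + 10·9·4 + 6·11·8 = 2910 ≡ 11.
  α_i^2 mod 13 = [9, 1, 10, 3, 4].
  S_2 = Σ v_i α_i^2 r_i = 3·9·12 + 11·1·10 + 9·10·11 + 10·3·4 + 6·4·8 = 1736 ≡ 7.
  S = (8, 11, 7) ≠ 0, so r is not a codeword (an error is present).
Step 3: locate the error. For a single error e at position i, S_ℓ = v_i·e·α_i^ℓ, so α_err = S_1/S_0.
  S_0^{−1} = 8^{−1} = 5 (mod 13), so α_err = 11·5 = 55 ≡ 3 = α_1. Error position i = 1.
  Consistency check: S_2/S_1 = 7·6 = 42 ≡ 3 = α_err ✓ (single-error assumption holds).
Step 4: error magnitude e = S_0/v_1 = S_0·∏_{j≠1}(α_1 − α_j) = 8·9 = 72 ≡ 7 (mod 13).
Step 5: correct position 1: c_1 = r_1 − e = 12 − 7 ≡ 5 (mod 13). Hence c = [5, 10, 11, 4, 8].
  Check: interpolating c through the α_i gives m(x) = 12 + 2·x (degree < 2) with m(α_i) = c_i for every i, so c is indeed a codeword.


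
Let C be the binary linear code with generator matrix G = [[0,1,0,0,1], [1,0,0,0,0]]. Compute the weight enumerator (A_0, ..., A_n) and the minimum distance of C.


Weight distribution: A_0 = 1, A_1 = 1, A_2 = 1, A_3 = 1. Minimum distance d = 1.

Enumerate all 2^2 = 4 messages m ∈ F_2^2.
For each, compute codeword c = mG in F_2^5, then tally its weight.
  m = 00 → c = 00000, weight = 0.
  m = 10 → c = 01001, weight = 2.
  m = 01 → c = 10000, weight = 1.
  m = 11 → c = 11001, weight = 3.
Tally weights:
  weight 0: 1 codewords.
  weight 1: 1 codewords.
  weight 2: 1 codewords.
  weight 3: 1 codewords.
Minimum distance d = smallest w > 0 with A_w > 0 = 1.
Sanity: Σ A_w = 4 = 2^2 = 4 ✓.


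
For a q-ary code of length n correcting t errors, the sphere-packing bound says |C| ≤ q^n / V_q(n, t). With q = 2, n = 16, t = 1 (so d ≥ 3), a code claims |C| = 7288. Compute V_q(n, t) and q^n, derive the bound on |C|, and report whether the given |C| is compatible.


V_q(n, t) = 17, q^n = 65536, Hamming bound = 3855, |C| = 7288 > bound (violated).

Step 1: Compute V_q(n, t) = Σ_{j=0}^1 C(n, j) (q−1)^j.
  j = 0: C(16,0)·(1)^0 = 1·1 = 1.
  j = 1: C(16,1)·(1)^1 = 16·1 = 16.
  V_q(n, t) = 1 + 16 = 17.
Step 2: q^n = 2^16 = 65536.
Step 3: Hamming bound ⌊q^n / V_q(n,t)⌋ = ⌊65536/17⌋ = 3855.
Step 4: Compare |C| = 7288 to 3855: violated.
The claimed |C| lies above the Hamming bound, so no 2-ary code of length 16 with d ≥ 3 can have 7288 codewords.


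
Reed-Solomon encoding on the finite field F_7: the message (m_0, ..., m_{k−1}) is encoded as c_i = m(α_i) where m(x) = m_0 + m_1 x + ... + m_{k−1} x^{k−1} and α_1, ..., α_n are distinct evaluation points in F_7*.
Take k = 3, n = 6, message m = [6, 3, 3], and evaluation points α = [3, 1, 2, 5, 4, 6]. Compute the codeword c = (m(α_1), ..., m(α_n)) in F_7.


c = [0, 5, 3, 5, 3, 6]

Message polynomial: m(x) = 6 + 3·x + 3·x^2 (mod 7).
For each evaluation point α_i, compute m(α_i) mod 7:
  α_1 = 3: Horner steps 3 → 5 → 0, so m(3) = 0.
  α_2 = 1: Horner steps 3 → 6 → 5, so m(1) = 5.
  α_3 = 2: Horner steps 3 → 2 → 3, so m(2) = 3.
  α_4 = 5: Horner steps 3 → 4 → 5, so m(5) = 5.
  α_5 = 4: Horner steps 3 → 1 → 3, so m(4) = 3.
  α_6 = 6: Horner steps 3 → 0 → 6, so m(6) = 6.
Codeword c = [0, 5, 3, 5, 3, 6] ∈ F_7^6.


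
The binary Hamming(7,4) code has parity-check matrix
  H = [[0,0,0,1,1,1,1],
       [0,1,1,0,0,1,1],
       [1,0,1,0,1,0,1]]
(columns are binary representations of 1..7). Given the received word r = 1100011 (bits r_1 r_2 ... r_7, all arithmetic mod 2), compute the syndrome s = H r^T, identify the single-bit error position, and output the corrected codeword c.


s = (0, 1, 0)^T, error position = 2, corrected codeword c = 1000011

Compute s = H r^T mod 2 one row at a time:
  s_1 = 0 + 0 + 1 + 1 = 2 ≡ 0 (mod 2).
  s_2 = 1 + 0 + 1 + 1 = 3 ≡ 1 (mod 2).
  s_3 = 1 + 0 + 0 + 1 = 2 ≡ 0 (mod 2).
s = (0, 1, 0)^T — this equals column 2 of H (binary 010), so error is at position 2.
Correct: flip bit 2 of r = 1100011 to get c = 1000011.


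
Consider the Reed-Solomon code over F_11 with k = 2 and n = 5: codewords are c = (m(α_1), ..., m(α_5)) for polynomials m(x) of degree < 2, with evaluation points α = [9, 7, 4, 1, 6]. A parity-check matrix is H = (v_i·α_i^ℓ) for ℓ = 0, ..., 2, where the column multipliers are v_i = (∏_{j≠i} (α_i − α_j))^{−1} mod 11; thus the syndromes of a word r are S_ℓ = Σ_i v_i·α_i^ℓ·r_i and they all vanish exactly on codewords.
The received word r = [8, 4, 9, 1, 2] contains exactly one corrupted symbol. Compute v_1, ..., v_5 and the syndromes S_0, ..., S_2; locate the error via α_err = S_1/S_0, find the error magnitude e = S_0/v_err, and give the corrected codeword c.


S = (4, 4, 4), error at position 4, error magnitude e = 9, c = [8, 4, 9, 3, 2].

Step 1: column multipliers v_i = (∏_{j≠i}(α_i − α_j))^{−1} mod 11.
  i = 1 (α = 9): (9−7)(9−4)(9−1)(9−6) = 2·5·8·3 = 240 ≡ 9, so v_1 = 9^{−1} = 5 (mod 11).
  i = 2 (α = 7): (7−9)(7−4)(7−1)(7−6) = (−2)·3·6·1 = −36 ≡ 8, so v_2 = 8^{−1} = 7 (mod 11).
  i = 3 (α = 4): (4−9)(4−7)(4−1)(4−6) = (−5)·(−3)·3·(−2) = −90 ≡ 9, so v_3 = 9^{−1} = 5 (mod 11).
  i = 4 (α = 1): (1−9)(1−7)(1−4)(1−6) = (−8)·(−6)·(−3)·(−5) = 720 ≡ 5, so v_4 = 5^{−1} = 9 (mod 11).
  i = 5 (α = 6): (6−9)(6−7)(6−4)(6−1) = (−3)·(−1)·2·5 = 30 ≡ 8, so v_5 = 8^{−1} = 7 (mod 11).
  v = [5, 7, 5, 9, 7].
Step 2: syndromes of r = [8, 4, 9, 1, 2] (all sums mod 11).
  S_0 = Σ v_i r_i = 5·8 + 7·4 + 5·9 + 9·1 + 7·2 = 136 ≡ 4.
  S_1 = Σ v_i α_i r_i = 5·9·8 + 7·7·4 + 5·4·9 + 9·1·1 + 7·6·2 = 829 ≡ 4.
  α_i^2 mod 11 = [4, 5, 5, 1, 3].
  S_2 = Σ v_i α_i^2 r_i = 5·4·8 + 7·5·4 + 5·5·9 + 9·1·1 + 7·3·2 = 576 ≡ 4.
  S = (4, 4, 4) ≠ 0, so r is not a codeword (an error is present).
Step 3: locate the error. For a single error e at position i, S_ℓ = v_i·e·α_i^ℓ, so α_err = S_1/S_0.
  S_0^{−1} = 4^{−1} = 3 (mod 11), so α_err = 4·3 = 12 ≡ 1 = α_4. Error position i = 4.
  Consistency check: S_2/S_1 = 4·3 = 12 ≡ 1 = α_err ✓ (single-error assumption holds).
Step 4: error magnitude e = S_0/v_4 = S_0·∏_{j≠4}(α_4 − α_j) = 4·5 = 20 ≡ 9 (mod 11).
Step 5: correct position 4: c_4 = r_4 − e = 1 − 9 ≡ 3 (mod 11). Hence c = [8, 4, 9, 3, 2].
  Check: interpolating c through the α_i gives m(x) = 1 + 2·x (degree < 2) with m(α_i) = c_i for every i, so c is indeed a codeword.


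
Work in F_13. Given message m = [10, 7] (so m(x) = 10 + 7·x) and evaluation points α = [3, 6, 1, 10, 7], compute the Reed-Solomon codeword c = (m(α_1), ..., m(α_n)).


c = [5, 0, 4, 2, 7]

Message polynomial: m(x) = 10 + 7·x (mod 13).
For each evaluation point α_i, compute m(α_i) mod 13:
  α_1 = 3: Horner steps 7 → 5, so m(3) = 5.
  α_2 = 6: Horner steps 7 → 0, so m(6) = 0.
  α_3 = 1: Horner steps 7 → 4, so m(1) = 4.
  α_4 = 10: Horner steps 7 → 2, so m(10) = 2.
  α_5 = 7: Horner steps 7 → 7, so m(7) = 7.
Codeword c = [5, 0, 4, 2, 7] ∈ F_13^5.


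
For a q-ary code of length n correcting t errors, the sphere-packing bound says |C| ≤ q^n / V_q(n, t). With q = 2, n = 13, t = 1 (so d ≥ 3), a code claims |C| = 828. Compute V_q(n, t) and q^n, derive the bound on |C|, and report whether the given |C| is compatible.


V_q(n, t) = 14, q^n = 8192, Hamming bound = 585, |C| = 828 > bound (violated).

Step 1: Compute V_q(n, t) = Σ_{j=0}^1 C(n, j) (q−1)^j.
  j = 0: C(13,0)·(1)^0 = 1·1 = 1.
  j = 1: C(13,1)·(1)^1 = 13·1 = 13.
  V_q(n, t) = 1 + 13 = 14.
Step 2: q^n = 2^13 = 8192.
Step 3: Hamming bound ⌊q^n / V_q(n,t)⌋ = ⌊8192/14⌋ = 585.
Step 4: Compare |C| = 828 to 585: violated.
The claimed |C| lies above the Hamming bound, so no 2-ary code of length 13 with d ≥ 3 can have 828 codewords.


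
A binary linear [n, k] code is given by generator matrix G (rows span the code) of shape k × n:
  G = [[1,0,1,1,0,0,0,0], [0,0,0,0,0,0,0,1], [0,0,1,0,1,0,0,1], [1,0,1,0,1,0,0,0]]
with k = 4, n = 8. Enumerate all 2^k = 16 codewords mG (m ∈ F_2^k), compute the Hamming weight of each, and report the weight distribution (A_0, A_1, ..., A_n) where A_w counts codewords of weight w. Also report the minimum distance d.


Weight distribution: A_0 = 1, A_1 = 2, A_2 = 4, A_3 = 6, A_4 = 3. Minimum distance d = 1.

Enumerate all 2^4 = 16 messages m ∈ F_2^4.
For each, compute codeword c = mG in F_2^8, then tally its weight.
  m = 0000 → c = 00000000, weight = 0.
  m = 1000 → c = 10110000, weight = 3.
  m = 0100 → c = 00000001, weight = 1.
  m = 1100 → c = 10110001, weight = 4.
  m = 0010 → c = 00101001, weight = 3.
  m = 1010 → c = 10011001, weight = 4.
  m = 0110 → c = 00101000, weight = 2.
  m = 1110 → c = 10011000, weight = 3.
  m = 0001 → c = 10101000, weight = 3.
  m = 1001 → c = 00011000, weight = 2.
  m = 0101 → c = 10101001, weight = 4.
  m = 1101 → c = 00011001, weight = 3.
  m = 0011 → c = 10000001, weight = 2.
  m = 1011 → c = 00110001, weight = 3.
  m = 0111 → c = 10000000, weight = 1.
  m = 1111 → c = 00110000, weight = 2.
Tally weights:
  weight 0: 1 codewords.
  weight 1: 2 codewords.
  weight 2: 4 codewords.
  weight 3: 6 codewords.
  weight 4: 3 codewords.
Minimum distance d = smallest w > 0 with A_w > 0 = 1.
Sanity: Σ A_w = 16 = 2^4 = 16 ✓.


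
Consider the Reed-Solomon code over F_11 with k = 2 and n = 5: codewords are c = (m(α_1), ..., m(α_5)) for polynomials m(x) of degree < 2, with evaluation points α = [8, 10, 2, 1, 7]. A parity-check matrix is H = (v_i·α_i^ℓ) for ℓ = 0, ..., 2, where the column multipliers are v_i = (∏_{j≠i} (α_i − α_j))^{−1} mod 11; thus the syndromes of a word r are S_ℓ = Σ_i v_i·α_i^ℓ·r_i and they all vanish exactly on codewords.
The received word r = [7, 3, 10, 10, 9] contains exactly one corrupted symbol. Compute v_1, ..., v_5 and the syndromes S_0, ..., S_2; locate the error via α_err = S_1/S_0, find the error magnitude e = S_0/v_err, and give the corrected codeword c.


S = (1, 2, 4), error at position 3, error magnitude e = 2, c = [7, 3, 8, 10, 9].

Step 1: column multipliers v_i = (∏_{j≠i}(α_i − α_j))^{−1} mod 11.
  i = 1 (α = 8): (8−10)(8−2)(8−1)(8−7) = (−2)·6·7·1 = −84 ≡ 4, so v_1 = 4^{−1} = 3 (mod 11).
  i = 2 (α = 10): (10−8)(10−2)(10−1)(10−7) = 2·8·9·3 = 432 ≡ 3, so v_2 = 3^{−1} = 4 (mod 11).
  i = 3 (α = 2): (2−8)(2−10)(2−1)(2−7) = (−6)·(−8)·1·(−5) = −240 ≡ 2, so v_3 = 2^{−1} = 6 (mod 11).
  i = 4 (α = 1): (1−8)(1−10)(1−2)(1−7) = (−7)·(−9)·(−1)·(−6) = 378 ≡ 4, so v_4 = 4^{−1} = 3 (mod 11).
  i = 5 (α = 7): (7−8)(7−10)(7−2)(7−1) = (−1)·(−3)·5·6 = 90 ≡ 2, so v_5 = 2^{−1} = 6 (mod 11).
  v = [3, 4, 6, 3, 6].
Step 2: syndromes of r = [7, 3, 10, 10, 9] (all sums mod 11).
  S_0 = Σ v_i r_i = 3·7 + 4·3 + 6·10 + 3·10 + 6·9 = 177 ≡ 1.
  S_1 = Σ v_i α_i r_i = 3·8·7 + 4·10·3 + 6·2·10 + 3·1·10 + 6·7·9 = 816 ≡ 2.
  α_i^2 mod 11 = [9, 1, 4, 1, 5].
  S_2 = Σ v_i α_i^2 r_i = 3·9·7 + 4·1·3 + 6·4·10 + 3·1·10 + 6·5·9 = 741 ≡ 4.
  S = (1, 2, 4) ≠ 0, so r is not a codeword (an error is present).
Step 3: locate the error. For a single error e at position i, S_ℓ = v_i·e·α_i^ℓ, so α_err = S_1/S_0.
  S_0^{−1} = 1^{−1} = 1 (mod 11), so α_err = 2·1 = 2 ≡ 2 = α_3. Error position i = 3.
  Consistency check: S_2/S_1 = 4·6 = 24 ≡ 2 = α_err ✓ (single-error assumption holds).
Step 4: error magnitude e = S_0/v_3 = S_0·∏_{j≠3}(α_3 − α_j) = 1·2 = 2 ≡ 2 (mod 11).
Step 5: correct position 3: c_3 = r_3 − e = 10 − 2 ≡ 8 (mod 11). Hence c = [7, 3, 8, 10, 9].
  Check: interpolating c through the α_i gives m(x) = 1 + 9·x (degree < 2) with m(α_i) = c_i for every i, so c is indeed a codeword.


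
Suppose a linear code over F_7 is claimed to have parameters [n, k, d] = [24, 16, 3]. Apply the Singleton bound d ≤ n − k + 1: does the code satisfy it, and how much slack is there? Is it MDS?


Singleton RHS = n − k + 1 = 9, slack = 6, bound satisfied, not MDS.

Singleton bound: d ≤ n − k + 1.
Here n = 24, k = 16, so n − k + 1 = 9.
Given d = 3, check d ≤ 9: YES.
Slack = (n − k + 1) − d = 6.
The code is NOT MDS (slack = 6 > 0).
Description: the claimed parameters are [24, 16, 3]_7; such a code would be non-MDS.


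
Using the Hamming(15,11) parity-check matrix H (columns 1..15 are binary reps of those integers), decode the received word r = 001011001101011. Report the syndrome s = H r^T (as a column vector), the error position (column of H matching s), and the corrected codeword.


s = (1, 1, 1, 0)^T, error position = 14, corrected codeword c = 001011001101001

Compute s = H r^T mod 2 one row at a time:
  s_1 = 0 + 1 + 1 + 0 + 1 + 0 + 1 + 1 = 5 ≡ 1 (mod 2).
  s_2 = 0 + 1 + 1 + 0 + 1 + 0 + 1 + 1 = 5 ≡ 1 (mod 2).
  s_3 = 0 + 1 + 1 + 0 + 1 + 0 + 1 + 1 = 5 ≡ 1 (mod 2).
  s_4 = 0 + 1 + 1 + 0 + 1 + 0 + 0 + 1 = 4 ≡ 0 (mod 2).
s = (1, 1, 1, 0)^T — this equals column 14 of H (binary 1110), so error is at position 14.
Correct: flip bit 14 of r = 001011001101011 to get c = 001011001101001.


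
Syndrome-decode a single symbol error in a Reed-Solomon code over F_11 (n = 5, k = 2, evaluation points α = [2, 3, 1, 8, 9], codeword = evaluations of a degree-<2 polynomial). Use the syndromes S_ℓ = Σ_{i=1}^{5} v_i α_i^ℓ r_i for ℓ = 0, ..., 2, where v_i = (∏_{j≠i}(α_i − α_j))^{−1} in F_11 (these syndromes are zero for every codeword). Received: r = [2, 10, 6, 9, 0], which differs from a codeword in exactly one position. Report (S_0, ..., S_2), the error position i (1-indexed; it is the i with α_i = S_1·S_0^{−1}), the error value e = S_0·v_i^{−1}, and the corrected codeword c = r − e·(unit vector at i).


S = (8, 5, 10), error at position 1, error magnitude e = 5, c = [8, 10, 6, 9, 0].

Step 1: column multipliers v_i = (∏_{j≠i}(α_i − α_j))^{−1} mod 11.
  i = 1 (α = 2): (2−3)(2−1)(2−8)(2−9) = (−1)·1·(−6)·(−7) = −42 ≡ 2, so v_1 = 2^{−1} = 6 (mod 11).
  i = 2 (α = 3): (3−2)(3−1)(3−8)(3−9) = 1·2·(−5)·(−6) = 60 ≡ 5, so v_2 = 5^{−1} = 9 (mod 11).
  i = 3 (α = 1): (1−2)(1−3)(1−8)(1−9) = (−1)·(−2)·(−7)·(−8) = 112 ≡ 2, so v_3 = 2^{−1} = 6 (mod 11).
  i = 4 (α = 8): (8−2)(8−3)(8−1)(8−9) = 6·5·7·(−1) = −210 ≡ 10, so v_4 = 10^{−1} = 10 (mod 11).
  i = 5 (α = 9): (9−2)(9−3)(9−1)(9−8) = 7·6·8·1 = 336 ≡ 6, so v_5 = 6^{−1} = 2 (mod 11).
  v = [6, 9, 6, 10, 2].
Step 2: syndromes of r = [2, 10, 6, 9, 0] (all sums mod 11).
  S_0 = Σ v_i r_i = 6·2 + 9·10 + 6·6 + 10·9 + 2·0 = 228 ≡ 8.
  S_1 = Σ v_i α_i r_i = 6·2·2 + 9·3·10 + 6·1·6 + 10·8·9 + 2·9·0 = 1050 ≡ 5.
  α_i^2 mod 11 = [4, 9, 1, 9, 4].
  S_2 = Σ v_i α_i^2 r_i = 6·4·2 + 9·9·10 + 6·1·6 + 10·9·9 + 2·4·0 = 1704 ≡ 10.
  S = (8, 5, 10) ≠ 0, so r is not a codeword (an error is present).
Step 3: locate the error. For a single error e at position i, S_ℓ = v_i·e·α_i^ℓ, so α_err = S_1/S_0.
  S_0^{−1} = 8^{−1} = 7 (mod 11), so α_err = 5·7 = 35 ≡ 2 = α_1. Error position i = 1.
  Consistency check: S_2/S_1 = 10·9 = 90 ≡ 2 = α_err ✓ (single-error assumption holds).
Step 4: error magnitude e = S_0/v_1 = S_0·∏_{j≠1}(α_1 − α_j) = 8·2 = 16 ≡ 5 (mod 11).
Step 5: correct position 1: c_1 = r_1 − e = 2 − 5 ≡ 8 (mod 11). Hence c = [8, 10, 6, 9, 0].
  Check: interpolating c through the α_i gives m(x) = 4 + 2·x (degree < 2) with m(α_i) = c_i for every i, so c is indeed a codeword.
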